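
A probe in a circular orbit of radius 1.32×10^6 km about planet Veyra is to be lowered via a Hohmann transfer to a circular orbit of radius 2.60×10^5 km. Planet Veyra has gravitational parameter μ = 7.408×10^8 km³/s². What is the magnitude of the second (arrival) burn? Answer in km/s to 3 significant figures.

The Hohmann ellipse has a_t = (r₁ + r₂)/2 = 7.900×10^5 km.
Circular speed at r = 2.600×10^5 km: v_c = √(μ/r) = 53.38 km/s.
Vis-viva on the transfer ellipse at r = 2.600×10^5 km gives v_t = √[μ(2/r − 1/a_t)] = 69.00 km/s.
Δv₂ = |v_t − v_c| = |69.00 − 53.38| = 15.62 km/s.

Δv₂ = 15.6 km/s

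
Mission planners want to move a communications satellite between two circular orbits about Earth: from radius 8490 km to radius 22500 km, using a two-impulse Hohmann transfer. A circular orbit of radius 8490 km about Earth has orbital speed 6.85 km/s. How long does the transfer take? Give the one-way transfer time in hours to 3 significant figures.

t = 2.67 hours

From the circular-orbit relation v² = μ/r at r = 8490 km: μ = v²r = (6.85)² × 8490 = 3.98372×10^5 km³/s².
The Hohmann ellipse has a_t = (r₁ + r₂)/2 = 15495 km.
Transfer time t = π√(a_t³/μ) = π√((15495)³ / 3.98372×10^5) = 9600 s.
Converting: 9600 s ÷ 3600 s/hour = 2.67 hours.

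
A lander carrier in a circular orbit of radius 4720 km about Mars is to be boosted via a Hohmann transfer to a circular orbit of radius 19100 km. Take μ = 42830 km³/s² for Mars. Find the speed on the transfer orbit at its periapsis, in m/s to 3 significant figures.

v = 3810 m/s

The Hohmann ellipse has a_t = (r₁ + r₂)/2 = 11910 km.
At periapsis, r = 4720 km.
Vis-viva: v = √[μ(2/r − 1/a_t)] = √[42830 × (2/4720 − 1/11910)] = 3.815 km/s.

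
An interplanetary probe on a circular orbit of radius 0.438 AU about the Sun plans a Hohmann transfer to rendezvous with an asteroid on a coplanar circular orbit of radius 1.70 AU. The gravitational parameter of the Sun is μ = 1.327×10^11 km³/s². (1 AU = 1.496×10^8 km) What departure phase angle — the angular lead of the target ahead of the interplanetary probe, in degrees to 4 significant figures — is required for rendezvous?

φ = 90.24°

In km: r₁ = 0.438 × 1.496×10^8 = 6.55248×10^7 km; r₂ = 1.70 × 1.496×10^8 = 2.5432×10^8 km.
Transfer-ellipse semi-major axis a_t = (r₁ + r₂)/2 = (6.55248×10^7 + 2.5432×10^8)/2 = 1.599224×10^8 km.
Transfer time t = π√(a_t³/μ) = 1.74413×10^7 s.
Target angular speed ω₂ = √(μ/r₂³) = 8.98183×10^-8 rad/s.
Angle swept by the target during transfer: ω₂·t = 1.56655 rad = 89.76°.
Arrival is 180° from departure on the ellipse, so φ = 180° − 89.76° = 90.24°.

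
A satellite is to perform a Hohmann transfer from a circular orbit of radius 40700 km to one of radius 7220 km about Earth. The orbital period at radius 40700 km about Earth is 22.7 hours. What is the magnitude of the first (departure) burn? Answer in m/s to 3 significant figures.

From Kepler's third law T² = 4π²r³/μ at r = 40700 km, T = 22.7 hours = 22.7 × 3600 s = 81720 s: μ = 4π²r³/T² = 3.98553×10^5 km³/s².
Transfer-ellipse semi-major axis a_t = (r₁ + r₂)/2 = (40700 + 7220)/2 = 23960 km.
Circular speed at r = 40700 km: v_c = √(μ/r) = 3.129 km/s.
Transfer-orbit speed at the same r (vis-viva, a = a_t): v_t = √[μ(2/r − 1/a_t)] = 1.718 km/s.
Δv₁ = |v_t − v_c| = |1.718 − 3.129| = 1.411 km/s.

Δv₁ = 1410 m/s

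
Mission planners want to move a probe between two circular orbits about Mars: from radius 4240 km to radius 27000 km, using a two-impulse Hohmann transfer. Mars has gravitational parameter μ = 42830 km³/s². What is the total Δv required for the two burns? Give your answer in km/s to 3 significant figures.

Transfer-ellipse semi-major axis a_t = (r₁ + r₂)/2 = (4240 + 27000)/2 = 15620 km.
At r₁ the circular-orbit speed is v₁ = √(μ/r₁) = 3.1783 km/s.
On the transfer ellipse at r₁, v² = μ(2/r − 1/a) gives v_p = √[μ(2/r₁ − 1/a_t)] = 4.1786 km/s.
First burn Δv₁ = |v_p − v₁| = 1.0003 km/s.
Circular speed at r₂: v₂ = √(μ/r₂) = 1.259483 km/s.
Transfer-orbit speed at r₂: v_a = √[μ(2/r₂ − 1/a_t)] = 0.6561975 km/s.
Second burn Δv₂ = |v₂ − v_a| = 0.60329 km/s.
Δv = Δv₁ + Δv₂ = 1.0003 + 0.60329 = 1.604 km/s.

Δv = 1.60 km/s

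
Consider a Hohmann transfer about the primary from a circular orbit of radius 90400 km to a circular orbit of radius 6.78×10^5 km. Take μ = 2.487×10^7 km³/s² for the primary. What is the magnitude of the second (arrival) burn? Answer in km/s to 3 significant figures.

The Hohmann ellipse has a_t = (r₁ + r₂)/2 = 3.842×10^5 km.
On the circular orbit at r = 6.780×10^5 km, v_c = √(μ/r) = 6.057 km/s.
Vis-viva on the transfer ellipse at r = 6.780×10^5 km gives v_t = √[μ(2/r − 1/a_t)] = 2.938 km/s.
Δv₂ = |v_t − v_c| = |2.938 − 6.057| = 3.119 km/s.

Δv₂ = 3.12 km/s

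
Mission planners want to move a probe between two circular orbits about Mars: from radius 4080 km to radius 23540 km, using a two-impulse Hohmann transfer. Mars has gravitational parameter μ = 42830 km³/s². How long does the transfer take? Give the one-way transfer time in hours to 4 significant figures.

The Hohmann ellipse has a_t = (r₁ + r₂)/2 = 13810 km.
Transfer time t = π√(a_t³/μ) = π√((13810)³ / 42830) = 24636 s.
Converting: 24636 s ÷ 3600 s/hour = 6.843 hours.

t = 6.843 hours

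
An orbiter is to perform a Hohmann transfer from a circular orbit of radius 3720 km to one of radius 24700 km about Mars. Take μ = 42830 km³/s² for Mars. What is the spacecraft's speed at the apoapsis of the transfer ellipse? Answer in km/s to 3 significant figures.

v = 0.674 km/s

The Hohmann ellipse has a_t = (r₁ + r₂)/2 = 14210 km.
At apoapsis, r = 24700 km.
From the vis-viva equation, v = √[μ(2/r − 1/a_t)] = 0.6738 km/s.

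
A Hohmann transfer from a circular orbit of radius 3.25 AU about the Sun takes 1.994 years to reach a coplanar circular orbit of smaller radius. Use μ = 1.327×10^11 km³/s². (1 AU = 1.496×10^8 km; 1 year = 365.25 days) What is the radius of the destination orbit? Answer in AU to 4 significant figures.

In km: r₁ = 3.25 × 1.496×10^8 = 4.862×10^8 km.
Transfer time t = 1.994 years × 365.25 × 86400 s = 6.29258544×10^7 s, and t = π√(a_t³/μ).
So a_t = (μ t²/π²)^(1/3) = (1.327×10^11 × (6.29258544×10^7)² / π²)^(1/3) = 3.7619×10^8 km.
Since a_t = (r₁ + r₂)/2, r₂ = 2a_t − r₁ = 2×3.7619×10^8 − 4.862×10^8 = 2.6618×10^8 km.
In AU: r₂ = 2.6618×10^8 / 1.496×10^8 = 1.779 AU.

r₂ = 1.779 AU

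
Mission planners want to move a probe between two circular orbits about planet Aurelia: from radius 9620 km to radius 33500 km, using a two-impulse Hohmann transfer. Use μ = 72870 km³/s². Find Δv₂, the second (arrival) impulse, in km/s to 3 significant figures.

Δv₂ = 0.490 km/s

The Hohmann ellipse has a_t = (r₁ + r₂)/2 = 21560 km.
Circular speed at r = 33500 km: v_c = √(μ/r) = 1.4749 km/s.
Transfer-orbit speed at the same r (vis-viva, a = a_t): v_t = √[μ(2/r − 1/a_t)] = 0.98518 km/s.
Δv₂ = |v_t − v_c| = |0.98518 − 1.4749| = 0.4897 km/s.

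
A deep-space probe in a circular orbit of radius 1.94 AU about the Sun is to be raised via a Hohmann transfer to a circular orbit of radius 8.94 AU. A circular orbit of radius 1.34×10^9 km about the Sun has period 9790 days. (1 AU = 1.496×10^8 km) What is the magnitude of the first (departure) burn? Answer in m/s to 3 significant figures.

From Kepler's third law T² = 4π²r³/μ at r = 1.34×10^9 km, T = 9790 days = 9790 × 86400 s = 8.45856×10^8 s: μ = 4π²r³/T² = 1.32764×10^11 km³/s².
In km: r₁ = 1.94 × 1.496×10^8 = 2.90224×10^8 km; r₂ = 8.94 × 1.496×10^8 = 1.337424×10^9 km.
Semi-major axis of the transfer orbit: a_t = (2.90224×10^8 + 1.337424×10^9)/2 = 8.13824×10^8 km.
Circular speed at r = 2.90224×10^8 km: v_c = √(μ/r) = 21.39 km/s.
Vis-viva on the transfer ellipse at r = 2.90224×10^8 km gives v_t = √[μ(2/r − 1/a_t)] = 27.42 km/s.
Δv₁ = |v_t − v_c| = |27.42 − 21.39| = 6.030 km/s.

Δv₁ = 6030 m/s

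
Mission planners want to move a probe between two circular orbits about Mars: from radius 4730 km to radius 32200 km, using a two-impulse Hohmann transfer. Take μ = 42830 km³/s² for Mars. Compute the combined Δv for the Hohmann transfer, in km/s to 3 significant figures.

The Hohmann ellipse has a_t = (r₁ + r₂)/2 = 18465 km.
At r₁ the circular-orbit speed is v₁ = √(μ/r₁) = 3.0091 km/s.
On the transfer ellipse at r₁, vis-viva gives v_p = √[μ(2/r₁ − 1/a_t)] = 3.9737 km/s.
First burn Δv₁ = |v_p − v₁| = 0.9646 km/s.
Circular speed at r₂: v₂ = √(μ/r₂) = 1.1533 km/s.
Transfer-orbit speed at r₂: v_a = √[μ(2/r₂ − 1/a_t)] = 0.58372 km/s.
Second burn Δv₂ = |v₂ − v_a| = 0.5696 km/s.
Total Δv = Δv₁ + Δv₂ = 1.534 km/s.

Δv = 1.53 km/s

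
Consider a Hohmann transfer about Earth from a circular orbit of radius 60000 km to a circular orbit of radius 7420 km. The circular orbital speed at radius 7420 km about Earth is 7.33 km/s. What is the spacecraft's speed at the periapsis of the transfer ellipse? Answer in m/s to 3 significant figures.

v = 9780 m/s

From the circular-orbit relation v² = μ/r at r = 7420 km: μ = v²r = (7.33)² × 7420 = 3.98668×10^5 km³/s².
The Hohmann ellipse has a_t = (r₁ + r₂)/2 = 33710 km.
The periapsis of the transfer ellipse is at r = 7420 km.
From the vis-viva equation, v = √[μ(2/r − 1/a_t)] = 9.779 km/s.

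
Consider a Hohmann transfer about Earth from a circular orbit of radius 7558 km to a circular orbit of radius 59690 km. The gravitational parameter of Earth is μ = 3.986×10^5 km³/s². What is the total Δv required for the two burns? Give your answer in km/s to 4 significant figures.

Transfer-ellipse semi-major axis a_t = (r₁ + r₂)/2 = (7558 + 59690)/2 = 33624 km.
Circular speed at r₁: v₁ = √(μ/r₁) = √(3.986×10^5/7558) = 7.262 km/s.
Transfer-orbit speed at r₁ (vis-viva equation): v_p = √[μ(2/r₁ − 1/a_t)] = 9.676 km/s.
First burn Δv₁ = |v_p − v₁| = 2.414 km/s.
Circular speed at r₂: v₂ = √(μ/r₂) = 2.584 km/s.
Transfer-orbit speed at r₂: v_a = √[μ(2/r₂ − 1/a_t)] = 1.225 km/s.
Second burn Δv₂ = |v₂ − v_a| = 1.359 km/s.
Δv = Δv₁ + Δv₂ = 2.414 + 1.359 = 3.773 km/s.

Δv = 3.773 km/s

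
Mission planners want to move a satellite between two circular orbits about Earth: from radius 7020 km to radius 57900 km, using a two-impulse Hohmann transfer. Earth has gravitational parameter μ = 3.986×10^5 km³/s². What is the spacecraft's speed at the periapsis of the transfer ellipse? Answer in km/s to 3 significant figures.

v = 10.1 km/s

Transfer-ellipse semi-major axis a_t = (r₁ + r₂)/2 = (7020 + 57900)/2 = 32460 km.
At periapsis, r = 7020 km.
Vis-viva: v = √[μ(2/r − 1/a_t)] = √[3.986×10^5 × (2/7020 − 1/32460)] = 10.06 km/s.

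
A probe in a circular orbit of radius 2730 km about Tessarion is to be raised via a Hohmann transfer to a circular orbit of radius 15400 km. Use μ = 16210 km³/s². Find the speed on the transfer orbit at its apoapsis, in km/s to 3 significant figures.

Transfer-ellipse semi-major axis a_t = (r₁ + r₂)/2 = (2730 + 15400)/2 = 9065 km.
The apoapsis of the transfer ellipse is at r = 15400 km.
From the vis-viva equation, v = √[μ(2/r − 1/a_t)] = 0.5630 km/s.

v = 0.563 km/s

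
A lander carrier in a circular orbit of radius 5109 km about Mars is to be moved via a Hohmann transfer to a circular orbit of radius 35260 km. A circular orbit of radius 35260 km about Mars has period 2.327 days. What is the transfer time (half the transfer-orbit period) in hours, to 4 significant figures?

t = 12.09 hours

From Kepler's third law T² = 4π²r³/μ at r = 35260 km, T = 2.327 days = 2.327 × 86400 s = 2.010528×10^5 s: μ = 4π²r³/T² = 42814.1 km³/s².
Transfer-ellipse semi-major axis a_t = (r₁ + r₂)/2 = (5109 + 35260)/2 = 20184.5 km.
Half the transfer-orbit period gives t = π√(a_t³/μ) = 43540 s.
Converting: 43540 s ÷ 3600 s/hour = 12.09 hours.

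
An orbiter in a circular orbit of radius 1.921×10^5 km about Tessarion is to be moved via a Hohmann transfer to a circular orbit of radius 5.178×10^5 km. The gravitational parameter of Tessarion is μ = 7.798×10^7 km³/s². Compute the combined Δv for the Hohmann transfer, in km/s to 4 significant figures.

The Hohmann ellipse has a_t = (r₁ + r₂)/2 = 3.5495×10^5 km.
Circular speed at r₁: v₁ = √(μ/r₁) = √(7.798×10^7/1.921×10^5) = 20.148 km/s.
Transfer-orbit speed at r₁ (v² = μ(2/r − 1/a)): v_p = √[μ(2/r₁ − 1/a_t)] = 24.335 km/s.
First burn Δv₁ = |v_p − v₁| = 4.187 km/s.
At r₂, v₂ = √(μ/r₂) = 12.272 km/s.
Transfer-orbit speed at r₂: v_a = √[μ(2/r₂ − 1/a_t)] = 9.0280 km/s.
Second burn Δv₂ = |v₂ − v_a| = 3.244 km/s.
Δv = Δv₁ + Δv₂ = 4.187 + 3.244 = 7.431 km/s.

Δv = 7.431 km/s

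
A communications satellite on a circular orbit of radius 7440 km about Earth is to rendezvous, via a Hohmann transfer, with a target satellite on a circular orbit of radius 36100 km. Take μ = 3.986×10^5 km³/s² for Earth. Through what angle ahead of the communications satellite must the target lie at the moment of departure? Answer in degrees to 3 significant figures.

Transfer-ellipse semi-major axis a_t = (r₁ + r₂)/2 = (7440 + 36100)/2 = 21770 km.
Transfer time t = π√(a_t³/μ) = 15983 s.
Target angular speed ω₂ = √(μ/r₂³) = 9.2047×10^-5 rad/s.
Angle swept by the target during transfer: ω₂·t = 1.4712 rad = 84.29°.
The communications satellite traverses 180° on the transfer ellipse, so the target must lead by 180° − 84.29° = 95.7°.

φ = 95.7°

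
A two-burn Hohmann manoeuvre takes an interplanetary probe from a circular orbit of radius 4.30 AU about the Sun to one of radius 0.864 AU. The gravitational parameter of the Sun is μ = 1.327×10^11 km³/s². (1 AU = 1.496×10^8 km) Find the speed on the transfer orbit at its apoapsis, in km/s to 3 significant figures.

In km: r₁ = 4.30 × 1.496×10^8 = 6.4328×10^8 km; r₂ = 0.864 × 1.496×10^8 = 1.292544×10^8 km.
Transfer-ellipse semi-major axis a_t = (r₁ + r₂)/2 = (6.4328×10^8 + 1.292544×10^8)/2 = 3.862672×10^8 km.
At apoapsis, r = 6.4328×10^8 km.
From the vis-viva equation, v = √[μ(2/r − 1/a_t)] = 8.308 km/s.

v = 8.31 km/s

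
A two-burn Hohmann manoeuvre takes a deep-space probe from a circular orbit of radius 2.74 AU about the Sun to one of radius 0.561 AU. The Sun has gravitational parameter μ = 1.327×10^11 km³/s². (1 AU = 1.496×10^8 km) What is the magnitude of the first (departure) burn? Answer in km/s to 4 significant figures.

Δv₁ = 7.503 km/s

In km: r₁ = 2.74 × 1.496×10^8 = 4.09904×10^8 km; r₂ = 0.561 × 1.496×10^8 = 8.39256×10^7 km.
Semi-major axis of the transfer orbit: a_t = (4.09904×10^8 + 8.39256×10^7)/2 = 2.469148×10^8 km.
On the circular orbit at r = 4.09904×10^8 km, v_c = √(μ/r) = 17.993 km/s.
Vis-viva on the transfer ellipse at r = 4.09904×10^8 km gives v_t = √[μ(2/r − 1/a_t)] = 10.490 km/s.
Δv₁ = |v_t − v_c| = |10.490 − 17.993| = 7.503 km/s.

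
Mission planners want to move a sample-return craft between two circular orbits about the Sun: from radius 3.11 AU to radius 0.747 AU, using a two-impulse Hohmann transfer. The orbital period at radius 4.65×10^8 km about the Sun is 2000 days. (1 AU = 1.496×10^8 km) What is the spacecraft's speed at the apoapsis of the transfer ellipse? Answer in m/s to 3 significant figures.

From Kepler's third law T² = 4π²r³/μ at r = 4.65×10^8 km, T = 2000 days = 2000 × 86400 s = 1.728×10^8 s: μ = 4π²r³/T² = 1.32932×10^11 km³/s².
In km: r₁ = 3.11 × 1.496×10^8 = 4.65256×10^8 km; r₂ = 0.747 × 1.496×10^8 = 1.117512×10^8 km.
Semi-major axis of the transfer orbit: a_t = (4.65256×10^8 + 1.117512×10^8)/2 = 2.885036×10^8 km.
At apoapsis, r = 4.65256×10^8 km.
From the vis-viva equation, v = √[μ(2/r − 1/a_t)] = 10.52 km/s.

v = 10500 m/s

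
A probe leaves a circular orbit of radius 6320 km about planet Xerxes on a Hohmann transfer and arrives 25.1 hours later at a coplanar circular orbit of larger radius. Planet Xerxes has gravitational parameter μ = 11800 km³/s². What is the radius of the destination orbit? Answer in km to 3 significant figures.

r₂ = 36400 km

Transfer time t = 25.1 hours = 90360 s, and t = π√(a_t³/μ).
So a_t = (μ t²/π²)^(1/3) = (11800 × (90360)² / π²)^(1/3) = 21372 km.
Since a_t = (r₁ + r₂)/2, r₂ = 2a_t − r₁ = 2×21372 − 6320 = 36424 km.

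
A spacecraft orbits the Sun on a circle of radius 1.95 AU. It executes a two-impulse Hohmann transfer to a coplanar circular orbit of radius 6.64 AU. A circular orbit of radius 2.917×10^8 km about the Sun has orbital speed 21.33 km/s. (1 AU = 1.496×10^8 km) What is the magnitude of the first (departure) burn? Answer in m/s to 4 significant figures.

From the circular-orbit relation v² = μ/r at r = 2.917×10^8 km: μ = v²r = (21.33)² × 2.917×10^8 = 1.32714×10^11 km³/s².
In km: r₁ = 1.95 × 1.496×10^8 = 2.9172×10^8 km; r₂ = 6.64 × 1.496×10^8 = 9.93344×10^8 km.
Transfer-ellipse semi-major axis a_t = (r₁ + r₂)/2 = (2.9172×10^8 + 9.93344×10^8)/2 = 6.42532×10^8 km.
Circular speed at r = 2.9172×10^8 km: v_c = √(μ/r) = 21.329 km/s.
Transfer-orbit speed at the same r (vis-viva, a = a_t): v_t = √[μ(2/r − 1/a_t)] = 26.520 km/s.
Δv₁ = |v_t − v_c| = |26.520 − 21.329| = 5.191 km/s.

Δv₁ = 5191 m/s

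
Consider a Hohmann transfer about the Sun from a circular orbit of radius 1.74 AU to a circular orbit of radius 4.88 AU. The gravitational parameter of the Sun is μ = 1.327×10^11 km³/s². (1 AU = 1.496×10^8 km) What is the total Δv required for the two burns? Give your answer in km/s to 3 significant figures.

Δv = 8.54 km/s

In km: r₁ = 1.74 × 1.496×10^8 = 2.60304×10^8 km; r₂ = 4.88 × 1.496×10^8 = 7.30048×10^8 km.
Semi-major axis of the transfer orbit: a_t = (2.60304×10^8 + 7.30048×10^8)/2 = 4.95176×10^8 km.
At r₁ the circular-orbit speed is v₁ = √(μ/r₁) = 22.578 km/s.
Transfer-orbit speed at r₁ (vis-viva equation): v_p = √[μ(2/r₁ − 1/a_t)] = 27.415 km/s.
First burn Δv₁ = |v_p − v₁| = 4.837 km/s.
At r₂, v₂ = √(μ/r₂) = 13.482 km/s.
Transfer-orbit speed at r₂: v_a = √[μ(2/r₂ − 1/a_t)] = 9.7751 km/s.
Second burn Δv₂ = |v₂ − v_a| = 3.707 km/s.
Total Δv = Δv₁ + Δv₂ = 8.544 km/s.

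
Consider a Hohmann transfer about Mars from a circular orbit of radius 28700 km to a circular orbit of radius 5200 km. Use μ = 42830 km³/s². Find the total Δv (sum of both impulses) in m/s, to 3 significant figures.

Δv = 1410 m/s

Semi-major axis of the transfer orbit: a_t = (28700 + 5200)/2 = 16950 km.
At r₁ the circular-orbit speed is v₁ = √(μ/r₁) = 1.22161 km/s.
Transfer-orbit speed at r₁ (vis-viva equation): v_a = √[μ(2/r₁ − 1/a_t)] = 0.676628 km/s.
First burn Δv₁ = |v_a − v₁| = 0.54498 km/s.
Circular speed at r₂: v₂ = √(μ/r₂) = 2.86994 km/s.
Transfer-orbit speed at r₂: v_p = √[μ(2/r₂ − 1/a_t)] = 3.73447 km/s.
Second burn Δv₂ = |v₂ − v_p| = 0.86453 km/s.
Total Δv = Δv₁ + Δv₂ = 1.410 km/s.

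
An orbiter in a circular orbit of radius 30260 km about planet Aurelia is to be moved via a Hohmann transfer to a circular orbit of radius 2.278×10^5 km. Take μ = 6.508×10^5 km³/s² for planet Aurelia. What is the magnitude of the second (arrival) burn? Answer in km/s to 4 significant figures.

Semi-major axis of the transfer orbit: a_t = (30260 + 2.278×10^5)/2 = 1.2903×10^5 km.
On the circular orbit at r = 2.278×10^5 km, v_c = √(μ/r) = 1.6902 km/s.
Vis-viva on the transfer ellipse at r = 2.278×10^5 km gives v_t = √[μ(2/r − 1/a_t)] = 0.81853 km/s.
Δv₂ = |v_t − v_c| = |0.81853 − 1.6902| = 0.8717 km/s.

Δv₂ = 0.8717 km/s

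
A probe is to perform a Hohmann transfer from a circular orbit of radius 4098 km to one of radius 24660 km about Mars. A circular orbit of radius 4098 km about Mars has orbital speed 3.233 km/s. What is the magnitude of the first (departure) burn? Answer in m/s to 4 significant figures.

Δv₁ = 1001 m/s

From the circular-orbit relation v² = μ/r at r = 4098 km: μ = v²r = (3.233)² × 4098 = 42833.5 km³/s².
Semi-major axis of the transfer orbit: a_t = (4098 + 24660)/2 = 14379 km.
Circular speed at r = 4098 km: v_c = √(μ/r) = 3.233 km/s.
Transfer-orbit speed at the same r (vis-viva, a = a_t): v_t = √[μ(2/r − 1/a_t)] = 4.234 km/s.
Δv₁ = |v_t − v_c| = |4.234 − 3.233| = 1.001 km/s.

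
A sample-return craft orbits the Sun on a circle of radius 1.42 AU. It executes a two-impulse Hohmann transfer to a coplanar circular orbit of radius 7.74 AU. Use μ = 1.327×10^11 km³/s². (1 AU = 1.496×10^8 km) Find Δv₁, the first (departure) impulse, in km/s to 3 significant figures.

In km: r₁ = 1.42 × 1.496×10^8 = 2.12432×10^8 km; r₂ = 7.74 × 1.496×10^8 = 1.157904×10^9 km.
Transfer-ellipse semi-major axis a_t = (r₁ + r₂)/2 = (2.12432×10^8 + 1.157904×10^9)/2 = 6.85168×10^8 km.
Circular speed at r = 2.12432×10^8 km: v_c = √(μ/r) = 24.993 km/s.
Vis-viva on the transfer ellipse at r = 2.12432×10^8 km gives v_t = √[μ(2/r − 1/a_t)] = 32.491 km/s.
Δv₁ = |v_t − v_c| = |32.491 − 24.993| = 7.498 km/s.

Δv₁ = 7.50 km/s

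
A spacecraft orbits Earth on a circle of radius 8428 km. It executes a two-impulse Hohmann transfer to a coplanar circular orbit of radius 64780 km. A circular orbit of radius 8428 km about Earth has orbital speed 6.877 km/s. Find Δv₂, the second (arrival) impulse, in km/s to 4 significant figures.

Δv₂ = 1.290 km/s

From the circular-orbit relation v² = μ/r at r = 8428 km: μ = v²r = (6.877)² × 8428 = 3.98586×10^5 km³/s².
The Hohmann ellipse has a_t = (r₁ + r₂)/2 = 36604 km.
On the circular orbit at r = 64780 km, v_c = √(μ/r) = 2.4805 km/s.
Transfer-orbit speed at the same r (vis-viva, a = a_t): v_t = √[μ(2/r − 1/a_t)] = 1.1903 km/s.
Δv₂ = |v_t − v_c| = |1.1903 − 2.4805| = 1.290 km/s.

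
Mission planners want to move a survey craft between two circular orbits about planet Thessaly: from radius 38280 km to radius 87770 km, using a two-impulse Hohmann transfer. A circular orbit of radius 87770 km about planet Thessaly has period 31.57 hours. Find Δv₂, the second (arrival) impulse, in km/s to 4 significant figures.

From Kepler's third law T² = 4π²r³/μ at r = 87770 km, T = 31.57 hours = 31.57 × 3600 s = 1.13652×10^5 s: μ = 4π²r³/T² = 2.06654×10^6 km³/s².
Transfer-ellipse semi-major axis a_t = (r₁ + r₂)/2 = (38280 + 87770)/2 = 63025 km.
Circular speed at r = 87770 km: v_c = √(μ/r) = 4.8523 km/s.
Transfer-orbit speed at the same r (vis-viva, a = a_t): v_t = √[μ(2/r − 1/a_t)] = 3.7816 km/s.
Δv₂ = |v_t − v_c| = |3.7816 − 4.8523| = 1.071 km/s.

Δv₂ = 1.071 km/s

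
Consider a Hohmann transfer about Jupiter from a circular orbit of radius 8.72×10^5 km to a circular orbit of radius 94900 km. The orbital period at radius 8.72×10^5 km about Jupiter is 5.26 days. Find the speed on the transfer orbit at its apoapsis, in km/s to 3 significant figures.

v = 5.34 km/s

From Kepler's third law T² = 4π²r³/μ at r = 8.72×10^5 km, T = 5.26 days = 5.26 × 86400 s = 4.54464×10^5 s: μ = 4π²r³/T² = 1.26739×10^8 km³/s².
The Hohmann ellipse has a_t = (r₁ + r₂)/2 = 4.8345×10^5 km.
The apoapsis of the transfer ellipse is at r = 8.720×10^5 km.
From the vis-viva equation, v = √[μ(2/r − 1/a_t)] = 5.341 km/s.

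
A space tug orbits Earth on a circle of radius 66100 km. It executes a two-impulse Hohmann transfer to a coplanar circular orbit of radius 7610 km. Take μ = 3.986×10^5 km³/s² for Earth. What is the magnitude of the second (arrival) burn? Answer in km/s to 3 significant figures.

Δv₂ = 2.46 km/s

Semi-major axis of the transfer orbit: a_t = (66100 + 7610)/2 = 36855 km.
On the circular orbit at r = 7610 km, v_c = √(μ/r) = 7.237 km/s.
Vis-viva on the transfer ellipse at r = 7610 km gives v_t = √[μ(2/r − 1/a_t)] = 9.692 km/s.
Δv₂ = |v_t − v_c| = |9.692 − 7.237| = 2.455 km/s.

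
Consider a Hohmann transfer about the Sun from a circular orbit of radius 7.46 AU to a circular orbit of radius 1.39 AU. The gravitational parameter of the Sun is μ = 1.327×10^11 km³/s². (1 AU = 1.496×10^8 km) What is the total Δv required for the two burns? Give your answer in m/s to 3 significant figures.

In km: r₁ = 7.46 × 1.496×10^8 = 1.116016×10^9 km; r₂ = 1.39 × 1.496×10^8 = 2.07944×10^8 km.
Semi-major axis of the transfer orbit: a_t = (1.116016×10^9 + 2.07944×10^8)/2 = 6.6198×10^8 km.
At r₁ the circular-orbit speed is v₁ = √(μ/r₁) = 10.9044 km/s.
On the transfer ellipse at r₁, vis-viva equation gives v_a = √[μ(2/r₁ − 1/a_t)] = 6.11154 km/s.
First burn Δv₁ = |v_a − v₁| = 4.793 km/s.
At r₂, v₂ = √(μ/r₂) = 25.262 km/s.
Transfer-orbit speed at r₂: v_p = √[μ(2/r₂ − 1/a_t)] = 32.800 km/s.
Second burn Δv₂ = |v₂ − v_p| = 7.538 km/s.
Δv = Δv₁ + Δv₂ = 4.793 + 7.538 = 12.33 km/s.

Δv = 12300 m/s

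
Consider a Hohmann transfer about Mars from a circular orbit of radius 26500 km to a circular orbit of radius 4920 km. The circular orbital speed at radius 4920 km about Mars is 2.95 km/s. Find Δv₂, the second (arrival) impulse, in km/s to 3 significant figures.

From the circular-orbit relation v² = μ/r at r = 4920 km: μ = v²r = (2.95)² × 4920 = 42816.3 km³/s².
Transfer-ellipse semi-major axis a_t = (r₁ + r₂)/2 = (26500 + 4920)/2 = 15710 km.
Circular speed at r = 4920 km: v_c = √(μ/r) = 2.9500 km/s.
Transfer-orbit speed at the same r (vis-viva, a = a_t): v_t = √[μ(2/r − 1/a_t)] = 3.8314 km/s.
Δv₂ = |v_t − v_c| = |3.8314 − 2.9500| = 0.8814 km/s.

Δv₂ = 0.881 km/s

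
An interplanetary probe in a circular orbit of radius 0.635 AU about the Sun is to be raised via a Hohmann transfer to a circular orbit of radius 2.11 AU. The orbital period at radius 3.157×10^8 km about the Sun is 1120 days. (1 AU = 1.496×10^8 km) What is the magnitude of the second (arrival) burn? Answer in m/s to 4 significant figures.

Δv₂ = 6556 m/s

From Kepler's third law T² = 4π²r³/μ at r = 3.157×10^8 km, T = 1120 days = 1120 × 86400 s = 9.6768×10^7 s: μ = 4π²r³/T² = 1.32654×10^11 km³/s².
In km: r₁ = 0.635 × 1.496×10^8 = 9.4996×10^7 km; r₂ = 2.11 × 1.496×10^8 = 3.15656×10^8 km.
The Hohmann ellipse has a_t = (r₁ + r₂)/2 = 2.05326×10^8 km.
On the circular orbit at r = 3.15656×10^8 km, v_c = √(μ/r) = 20.500 km/s.
Transfer-orbit speed at the same r (vis-viva, a = a_t): v_t = √[μ(2/r − 1/a_t)] = 13.944 km/s.
Δv₂ = |v_t − v_c| = |13.944 − 20.500| = 6.556 km/s.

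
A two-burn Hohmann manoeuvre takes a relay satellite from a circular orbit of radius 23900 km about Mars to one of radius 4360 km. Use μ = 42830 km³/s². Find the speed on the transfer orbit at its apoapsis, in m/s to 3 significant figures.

Semi-major axis of the transfer orbit: a_t = (23900 + 4360)/2 = 14130 km.
The apoapsis of the transfer ellipse is at r = 23900 km.
Applying v² = μ(2/r − 1/a_t): v = 0.7436 km/s.

v = 744 m/s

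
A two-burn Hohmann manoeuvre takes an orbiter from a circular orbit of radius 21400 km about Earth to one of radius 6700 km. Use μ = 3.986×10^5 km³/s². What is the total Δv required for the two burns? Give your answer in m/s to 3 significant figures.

Δv = 3140 m/s

Semi-major axis of the transfer orbit: a_t = (21400 + 6700)/2 = 14050 km.
At r₁ the circular-orbit speed is v₁ = √(μ/r₁) = 4.3158 km/s.
On the transfer ellipse at r₁, v² = μ(2/r − 1/a) gives v_a = √[μ(2/r₁ − 1/a_t)] = 2.9803 km/s.
First burn Δv₁ = |v_a − v₁| = 1.33550 km/s.
At r₂, v₂ = √(μ/r₂) = 7.71314 km/s.
Transfer-orbit speed at r₂: v_p = √[μ(2/r₂ − 1/a_t)] = 9.51919 km/s.
Second burn Δv₂ = |v₂ − v_p| = 1.80605 km/s.
Δv = Δv₁ + Δv₂ = 1.33550 + 1.80605 = 3.142 km/s.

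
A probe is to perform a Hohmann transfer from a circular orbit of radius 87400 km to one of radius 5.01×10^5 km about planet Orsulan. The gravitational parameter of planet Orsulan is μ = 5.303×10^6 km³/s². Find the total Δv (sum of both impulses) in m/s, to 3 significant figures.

Δv = 3860 m/s

The Hohmann ellipse has a_t = (r₁ + r₂)/2 = 2.942×10^5 km.
At r₁ the circular-orbit speed is v₁ = √(μ/r₁) = 7.78942 km/s.
Transfer-orbit speed at r₁ (v² = μ(2/r − 1/a)): v_p = √[μ(2/r₁ − 1/a_t)] = 10.1649 km/s.
First burn Δv₁ = |v_p − v₁| = 2.3755 km/s.
At r₂, v₂ = √(μ/r₂) = 3.253434 km/s.
Transfer-orbit speed at r₂: v_a = √[μ(2/r₂ − 1/a_t)] = 1.773276 km/s.
Second burn Δv₂ = |v₂ − v_a| = 1.4802 km/s.
Total Δv = Δv₁ + Δv₂ = 3.856 km/s.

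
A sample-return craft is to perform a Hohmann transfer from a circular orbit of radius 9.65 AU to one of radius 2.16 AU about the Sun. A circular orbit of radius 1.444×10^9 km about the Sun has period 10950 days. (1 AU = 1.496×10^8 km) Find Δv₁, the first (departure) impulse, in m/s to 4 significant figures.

From Kepler's third law T² = 4π²r³/μ at r = 1.444×10^9 km, T = 10950 days = 10950 × 86400 s = 9.4608×10^8 s: μ = 4π²r³/T² = 1.32802×10^11 km³/s².
In km: r₁ = 9.65 × 1.496×10^8 = 1.44364×10^9 km; r₂ = 2.16 × 1.496×10^8 = 3.23136×10^8 km.
Semi-major axis of the transfer orbit: a_t = (1.44364×10^9 + 3.23136×10^8)/2 = 8.83388×10^8 km.
Circular speed at r = 1.44364×10^9 km: v_c = √(μ/r) = 9.591 km/s.
Vis-viva on the transfer ellipse at r = 1.44364×10^9 km gives v_t = √[μ(2/r − 1/a_t)] = 5.801 km/s.
Δv₁ = |v_t − v_c| = |5.801 − 9.591| = 3.790 km/s.

Δv₁ = 3790 m/s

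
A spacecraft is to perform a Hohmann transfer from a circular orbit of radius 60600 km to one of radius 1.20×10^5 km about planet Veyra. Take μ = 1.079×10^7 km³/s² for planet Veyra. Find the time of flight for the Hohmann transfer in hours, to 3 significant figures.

The Hohmann ellipse has a_t = (r₁ + r₂)/2 = 90300 km.
By Kepler's third law the transfer-orbit period is T = 2π√(a_t³/μ), so t = T/2 = 25950 s.
Converting: 25950 s ÷ 3600 s/hour = 7.21 hours.

t = 7.21 hours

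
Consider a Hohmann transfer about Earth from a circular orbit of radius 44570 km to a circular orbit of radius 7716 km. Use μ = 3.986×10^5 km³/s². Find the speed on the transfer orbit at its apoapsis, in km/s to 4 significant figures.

The Hohmann ellipse has a_t = (r₁ + r₂)/2 = 26143 km.
The apoapsis of the transfer ellipse is at r = 44570 km.
From the vis-viva equation, v = √[μ(2/r − 1/a_t)] = 1.625 km/s.

v = 1.625 km/s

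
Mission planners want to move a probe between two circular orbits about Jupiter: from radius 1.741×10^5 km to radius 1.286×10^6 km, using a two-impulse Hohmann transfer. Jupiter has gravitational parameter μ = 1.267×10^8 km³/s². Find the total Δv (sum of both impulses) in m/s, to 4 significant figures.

Δv = 13910 m/s

The Hohmann ellipse has a_t = (r₁ + r₂)/2 = 7.3005×10^5 km.
Circular speed at r₁: v₁ = √(μ/r₁) = √(1.267×10^8/1.741×10^5) = 26.977 km/s.
On the transfer ellipse at r₁, v² = μ(2/r − 1/a) gives v_p = √[μ(2/r₁ − 1/a_t)] = 35.804 km/s.
First burn Δv₁ = |v_p − v₁| = 8.827 km/s.
Circular speed at r₂: v₂ = √(μ/r₂) = 9.926 km/s.
Transfer-orbit speed at r₂: v_a = √[μ(2/r₂ − 1/a_t)] = 4.847 km/s.
Second burn Δv₂ = |v₂ − v_a| = 5.079 km/s.
Δv = Δv₁ + Δv₂ = 8.827 + 5.079 = 13.91 km/s.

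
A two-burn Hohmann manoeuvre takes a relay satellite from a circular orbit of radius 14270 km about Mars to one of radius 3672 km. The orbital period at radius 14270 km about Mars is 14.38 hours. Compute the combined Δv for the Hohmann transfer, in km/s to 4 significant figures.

From Kepler's third law T² = 4π²r³/μ at r = 14270 km, T = 14.38 hours = 14.38 × 3600 s = 51768 s: μ = 4π²r³/T² = 42806.4 km³/s².
Semi-major axis of the transfer orbit: a_t = (14270 + 3672)/2 = 8971 km.
Circular speed at r₁: v₁ = √(μ/r₁) = √(42806.4/14270) = 1.7320 km/s.
Transfer-orbit speed at r₁ (vis-viva): v_a = √[μ(2/r₁ − 1/a_t)] = 1.1081 km/s.
First burn Δv₁ = |v_a − v₁| = 0.6239 km/s.
Circular speed at r₂: v₂ = √(μ/r₂) = 3.4143 km/s.
Transfer-orbit speed at r₂: v_p = √[μ(2/r₂ − 1/a_t)] = 4.3062 km/s.
Second burn Δv₂ = |v₂ − v_p| = 0.8919 km/s.
Total Δv = Δv₁ + Δv₂ = 1.516 km/s.

Δv = 1.516 km/s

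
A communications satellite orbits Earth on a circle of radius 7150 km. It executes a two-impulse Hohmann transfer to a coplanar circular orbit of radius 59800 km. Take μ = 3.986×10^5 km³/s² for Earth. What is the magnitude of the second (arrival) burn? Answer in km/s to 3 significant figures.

Δv₂ = 1.39 km/s

Transfer-ellipse semi-major axis a_t = (r₁ + r₂)/2 = (7150 + 59800)/2 = 33475 km.
Circular speed at r = 59800 km: v_c = √(μ/r) = 2.582 km/s.
Transfer-orbit speed at the same r (vis-viva, a = a_t): v_t = √[μ(2/r − 1/a_t)] = 1.193 km/s.
Δv₂ = |v_t − v_c| = |1.193 − 2.582| = 1.389 km/s.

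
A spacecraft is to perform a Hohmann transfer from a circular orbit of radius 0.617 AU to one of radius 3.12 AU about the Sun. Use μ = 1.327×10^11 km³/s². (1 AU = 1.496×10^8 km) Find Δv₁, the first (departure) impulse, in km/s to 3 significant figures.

In km: r₁ = 0.617 × 1.496×10^8 = 9.23032×10^7 km; r₂ = 3.12 × 1.496×10^8 = 4.66752×10^8 km.
Transfer-ellipse semi-major axis a_t = (r₁ + r₂)/2 = (9.23032×10^7 + 4.66752×10^8)/2 = 2.795276×10^8 km.
On the circular orbit at r = 9.23032×10^7 km, v_c = √(μ/r) = 37.92 km/s.
Vis-viva on the transfer ellipse at r = 9.23032×10^7 km gives v_t = √[μ(2/r − 1/a_t)] = 49.00 km/s.
Δv₁ = |v_t − v_c| = |49.00 − 37.92| = 11.08 km/s.

Δv₁ = 11.1 km/s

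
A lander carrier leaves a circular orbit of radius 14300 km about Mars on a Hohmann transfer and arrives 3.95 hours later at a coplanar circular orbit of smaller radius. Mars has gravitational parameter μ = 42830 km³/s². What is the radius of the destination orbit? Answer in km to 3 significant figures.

Transfer time t = 3.95 hours = 14220 s, and t = π√(a_t³/μ).
So a_t = (μ t²/π²)^(1/3) = (42830 × (14220)² / π²)^(1/3) = 9573.8 km.
Since a_t = (r₁ + r₂)/2, r₂ = 2a_t − r₁ = 2×9573.8 − 14300 = 4847.6 km.

r₂ = 4850 km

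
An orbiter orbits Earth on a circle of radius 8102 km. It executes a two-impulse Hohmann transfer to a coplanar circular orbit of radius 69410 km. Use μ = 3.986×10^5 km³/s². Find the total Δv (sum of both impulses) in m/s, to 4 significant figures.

Δv = 3673 m/s

Transfer-ellipse semi-major axis a_t = (r₁ + r₂)/2 = (8102 + 69410)/2 = 38756 km.
Circular speed at r₁: v₁ = √(μ/r₁) = √(3.986×10^5/8102) = 7.0141 km/s.
Transfer-orbit speed at r₁ (vis-viva equation): v_p = √[μ(2/r₁ − 1/a_t)] = 9.3867 km/s.
First burn Δv₁ = |v_p − v₁| = 2.3726 km/s.
Circular speed at r₂: v₂ = √(μ/r₂) = 2.3964 km/s.
Transfer-orbit speed at r₂: v_a = √[μ(2/r₂ − 1/a_t)] = 1.0957 km/s.
Second burn Δv₂ = |v₂ − v_a| = 1.3007 km/s.
Δv = Δv₁ + Δv₂ = 2.3726 + 1.3007 = 3.673 km/s.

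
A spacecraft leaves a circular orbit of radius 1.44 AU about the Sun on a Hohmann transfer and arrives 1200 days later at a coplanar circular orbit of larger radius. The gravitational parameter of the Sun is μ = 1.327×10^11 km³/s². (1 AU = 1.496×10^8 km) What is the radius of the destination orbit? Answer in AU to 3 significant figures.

In km: r₁ = 1.44 × 1.496×10^8 = 2.15424×10^8 km.
Transfer time t = 1200 days = 1.0368×10^8 s, and t = π√(a_t³/μ).
So a_t = (μ t²/π²)^(1/3) = (1.327×10^11 × (1.0368×10^8)² / π²)^(1/3) = 5.2479×10^8 km.
Since a_t = (r₁ + r₂)/2, r₂ = 2a_t − r₁ = 2×5.2479×10^8 − 2.15424×10^8 = 8.34156×10^8 km.
In AU: r₂ = 8.34156×10^8 / 1.496×10^8 = 5.58 AU.

r₂ = 5.58 AU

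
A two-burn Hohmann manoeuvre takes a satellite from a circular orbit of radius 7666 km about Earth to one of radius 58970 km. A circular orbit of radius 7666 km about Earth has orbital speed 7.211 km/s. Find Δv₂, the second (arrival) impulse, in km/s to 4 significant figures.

Δv₂ = 1.353 km/s

From the circular-orbit relation v² = μ/r at r = 7666 km: μ = v²r = (7.211)² × 7666 = 3.98621×10^5 km³/s².
Transfer-ellipse semi-major axis a_t = (r₁ + r₂)/2 = (7666 + 58970)/2 = 33318 km.
Circular speed at r = 58970 km: v_c = √(μ/r) = 2.600 km/s.
Transfer-orbit speed at the same r (vis-viva, a = a_t): v_t = √[μ(2/r − 1/a_t)] = 1.247 km/s.
Δv₂ = |v_t − v_c| = |1.247 − 2.600| = 1.353 km/s.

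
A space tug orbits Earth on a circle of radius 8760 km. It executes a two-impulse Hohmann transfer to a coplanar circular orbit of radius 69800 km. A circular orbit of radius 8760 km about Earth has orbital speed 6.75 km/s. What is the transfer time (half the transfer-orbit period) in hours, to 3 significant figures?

From the circular-orbit relation v² = μ/r at r = 8760 km: μ = v²r = (6.75)² × 8760 = 3.99128×10^5 km³/s².
Transfer-ellipse semi-major axis a_t = (r₁ + r₂)/2 = (8760 + 69800)/2 = 39280 km.
Transfer time t = π√(a_t³/μ) = π√((39280)³ / 3.99128×10^5) = 38710 s.
Converting: 38710 s ÷ 3600 s/hour = 10.8 hours.

t = 10.8 hours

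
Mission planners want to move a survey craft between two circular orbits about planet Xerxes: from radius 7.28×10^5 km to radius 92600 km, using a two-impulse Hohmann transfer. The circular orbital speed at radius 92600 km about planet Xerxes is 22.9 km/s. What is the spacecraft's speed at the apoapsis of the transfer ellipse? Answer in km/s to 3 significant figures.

From the circular-orbit relation v² = μ/r at r = 92600 km: μ = v²r = (22.9)² × 92600 = 4.85604×10^7 km³/s².
Semi-major axis of the transfer orbit: a_t = (7.280×10^5 + 92600)/2 = 4.103×10^5 km.
The apoapsis of the transfer ellipse is at r = 7.280×10^5 km.
Applying v² = μ(2/r − 1/a_t): v = 3.880 km/s.

v = 3.88 km/s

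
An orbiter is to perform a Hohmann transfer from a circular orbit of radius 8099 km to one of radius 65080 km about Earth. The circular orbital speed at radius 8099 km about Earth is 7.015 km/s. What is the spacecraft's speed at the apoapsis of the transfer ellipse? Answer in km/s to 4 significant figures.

From the circular-orbit relation v² = μ/r at r = 8099 km: μ = v²r = (7.015)² × 8099 = 3.98554×10^5 km³/s².
The Hohmann ellipse has a_t = (r₁ + r₂)/2 = 36589.5 km.
At apoapsis, r = 65080 km.
Vis-viva: v = √[μ(2/r − 1/a_t)] = √[3.98554×10^5 × (2/65080 − 1/36589.5)] = 1.164 km/s.

v = 1.164 km/s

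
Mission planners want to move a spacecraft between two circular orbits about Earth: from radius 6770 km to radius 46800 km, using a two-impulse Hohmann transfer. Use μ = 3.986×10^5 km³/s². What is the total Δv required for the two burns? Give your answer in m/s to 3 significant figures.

Δv = 3920 m/s

Transfer-ellipse semi-major axis a_t = (r₁ + r₂)/2 = (6770 + 46800)/2 = 26785 km.
At r₁ the circular-orbit speed is v₁ = √(μ/r₁) = 7.673161 km/s.
On the transfer ellipse at r₁, v² = μ(2/r − 1/a) gives v_p = √[μ(2/r₁ − 1/a_t)] = 10.14265 km/s.
First burn Δv₁ = |v_p − v₁| = 2.4695 km/s.
At r₂, v₂ = √(μ/r₂) = 2.9184 km/s.
Transfer-orbit speed at r₂: v_a = √[μ(2/r₂ − 1/a_t)] = 1.4672 km/s.
Second burn Δv₂ = |v₂ − v_a| = 1.4512 km/s.
Δv = Δv₁ + Δv₂ = 2.4695 + 1.4512 = 3.921 km/s.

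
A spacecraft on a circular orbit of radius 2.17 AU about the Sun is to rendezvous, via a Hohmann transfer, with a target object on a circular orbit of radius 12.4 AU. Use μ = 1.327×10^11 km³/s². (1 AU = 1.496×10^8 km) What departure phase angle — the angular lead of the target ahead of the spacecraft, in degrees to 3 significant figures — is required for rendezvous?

φ = 98.9°

In km: r₁ = 2.17 × 1.496×10^8 = 3.24632×10^8 km; r₂ = 12.4 × 1.496×10^8 = 1.85504×10^9 km.
Transfer-ellipse semi-major axis a_t = (r₁ + r₂)/2 = (3.24632×10^8 + 1.85504×10^9)/2 = 1.089836×10^9 km.
The half-period of the transfer ellipse is t = π√(a_t³/μ) = 3.103×10^8 s.
The target's mean motion on its circular orbit is ω₂ = √(μ/r₂³) = 4.559×10^-9 rad/s.
Angle swept by the target during transfer: ω₂·t = 1.4147 rad = 81.06°.
Arrival is 180° from departure on the ellipse, so φ = 180° − 81.06° = 98.9°.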